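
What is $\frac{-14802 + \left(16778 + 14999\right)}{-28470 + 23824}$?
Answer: $- \frac{16975}{4646} \approx -3.6537$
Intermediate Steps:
$\frac{-14802 + \left(16778 + 14999\right)}{-28470 + 23824} = \frac{-14802 + 31777}{-4646} = 16975 \left(- \frac{1}{4646}\right) = - \frac{16975}{4646}$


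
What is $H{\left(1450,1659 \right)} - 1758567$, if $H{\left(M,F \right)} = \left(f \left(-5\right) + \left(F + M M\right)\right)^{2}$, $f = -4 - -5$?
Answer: $4427462297149$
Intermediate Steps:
$f = 1$ ($f = -4 + 5 = 1$)
$H{\left(M,F \right)} = \left(-5 + F + M^{2}\right)^{2}$ ($H{\left(M,F \right)} = \left(1 \left(-5\right) + \left(F + M M\right)\right)^{2} = \left(-5 + \left(F + M^{2}\right)\right)^{2} = \left(-5 + F + M^{2}\right)^{2}$)
$H{\left(1450,1659 \right)} - 1758567 = \left(-5 + 1659 + 1450^{2}\right)^{2} - 1758567 = \left(-5 + 1659 + 2102500\right)^{2} - 1758567 = 2104154^{2} - 1758567 = 4427464055716 - 1758567 = 4427462297149$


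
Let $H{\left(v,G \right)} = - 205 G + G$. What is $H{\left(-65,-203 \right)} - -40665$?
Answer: $82077$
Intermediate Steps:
$H{\left(v,G \right)} = - 204 G$
$H{\left(-65,-203 \right)} - -40665 = \left(-204\right) \left(-203\right) - -40665 = 41412 + 40665 = 82077$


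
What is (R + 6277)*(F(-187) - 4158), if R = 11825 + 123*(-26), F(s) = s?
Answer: -64757880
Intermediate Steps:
R = 8627 (R = 11825 - 3198 = 8627)
(R + 6277)*(F(-187) - 4158) = (8627 + 6277)*(-187 - 4158) = 14904*(-4345) = -64757880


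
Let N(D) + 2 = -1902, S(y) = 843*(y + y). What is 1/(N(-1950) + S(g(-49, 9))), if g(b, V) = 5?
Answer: 1/6526 ≈ 0.00015323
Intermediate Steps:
S(y) = 1686*y (S(y) = 843*(2*y) = 1686*y)
N(D) = -1904 (N(D) = -2 - 1902 = -1904)
1/(N(-1950) + S(g(-49, 9))) = 1/(-1904 + 1686*5) = 1/(-1904 + 8430) = 1/6526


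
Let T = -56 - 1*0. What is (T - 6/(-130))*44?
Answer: -160028/65 ≈ -2462.0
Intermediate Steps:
T = -56 (T = -56 + 0 = -56)
(T - 6/(-130))*44 = (-56 - 6/(-130))*44 = (-56 - 6*(-1/130))*44 = (-56 + 3/65)*44 = -3637/65*44 = -160028/65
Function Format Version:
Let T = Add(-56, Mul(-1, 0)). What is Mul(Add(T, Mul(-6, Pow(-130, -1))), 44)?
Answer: Rational(-160028, 65) ≈ -2462.0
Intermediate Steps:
T = -56 (T = Add(-56, 0) = -56)
Mul(Add(T, Mul(-6, Pow(-130, -1))), 44) = Mul(Add(-56, Mul(-6, Pow(-130, -1))), 44) = Mul(Add(-56, Mul(-6, Rational(-1, 130))), 44) = Mul(Add(-56, Rational(3, 65)), 44) = Mul(Rational(-3637, 65), 44) = Rational(-160028, 65)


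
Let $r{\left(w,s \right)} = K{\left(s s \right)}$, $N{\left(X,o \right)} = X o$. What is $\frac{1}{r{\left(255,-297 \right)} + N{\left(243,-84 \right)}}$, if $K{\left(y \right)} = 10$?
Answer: $- \frac{1}{20402} \approx -4.9015 \cdot 10^{-5}$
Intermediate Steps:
$r{\left(w,s \right)} = 10$
$\frac{1}{r{\left(255,-297 \right)} + N{\left(243,-84 \right)}} = \frac{1}{10 + 243 \left(-84\right)} = \frac{1}{10 - 20412} = \frac{1}{-20402} = - \frac{1}{20402}$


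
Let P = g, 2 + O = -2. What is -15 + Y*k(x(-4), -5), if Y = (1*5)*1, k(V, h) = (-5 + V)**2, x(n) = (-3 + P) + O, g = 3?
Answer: 390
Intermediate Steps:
O = -4 (O = -2 - 2 = -4)
P = 3
x(n) = -4 (x(n) = (-3 + 3) - 4 = 0 - 4 = -4)
Y = 5 (Y = 5*1 = 5)
-15 + Y*k(x(-4), -5) = -15 + 5*(-5 - 4)**2 = -15 + 5*(-9)**2 = -15 + 5*81 = -15 + 405 = 390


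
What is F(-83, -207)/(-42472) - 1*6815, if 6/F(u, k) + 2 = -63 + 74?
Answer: -434170021/63708 ≈ -6815.0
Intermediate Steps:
F(u, k) = 2/3 (F(u, k) = 6/(-2 + (-63 + 74)) = 6/(-2 + 11) = 6/9 = 6*(1/9) = 2/3)
F(-83, -207)/(-42472) - 1*6815 = (2/3)/(-42472) - 1*6815 = (2/3)*(-1/42472) - 6815 = -1/63708 - 6815 = -434170021/63708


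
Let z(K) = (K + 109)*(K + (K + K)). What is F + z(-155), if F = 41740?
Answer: 63130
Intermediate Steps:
z(K) = 3*K*(109 + K) (z(K) = (109 + K)*(K + 2*K) = (109 + K)*(3*K) = 3*K*(109 + K))
F + z(-155) = 41740 + 3*(-155)*(109 - 155) = 41740 + 3*(-155)*(-46) = 41740 + 21390 = 63130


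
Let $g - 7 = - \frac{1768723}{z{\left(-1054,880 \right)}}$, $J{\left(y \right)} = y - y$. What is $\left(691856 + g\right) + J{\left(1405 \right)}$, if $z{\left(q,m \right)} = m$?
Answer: $\frac{55188247}{80} \approx 6.8985 \cdot 10^{5}$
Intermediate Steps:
$J{\left(y \right)} = 0$
$g = - \frac{160233}{80}$ ($g = 7 - \frac{1768723}{880} = 7 - \frac{160793}{80} = - \frac{160233}{80} \approx -2002.9$)
$\left(691856 + g\right) + J{\left(1405 \right)} = \left(691856 - \frac{160233}{80}\right) + 0 = \frac{55188247}{80} + 0 = \frac{55188247}{80}$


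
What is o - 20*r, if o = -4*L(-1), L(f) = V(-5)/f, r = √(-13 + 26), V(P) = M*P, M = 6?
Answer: -120 - 20*√13 ≈ -192.11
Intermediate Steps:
V(P) = 6*P
r = √13 ≈ 3.6056
L(f) = -30/f (L(f) = (6*(-5))/f = -30/f)
o = -120 (o = -(-120)/(-1) = -(-120)*(-1) = -4*30 = -120)
o - 20*r = -120 - 20*√13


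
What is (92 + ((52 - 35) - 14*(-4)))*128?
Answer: 21120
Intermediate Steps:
(92 + ((52 - 35) - 14*(-4)))*128 = (92 + (17 + 56))*128 = (92 + 73)*128 = 165*128 = 21120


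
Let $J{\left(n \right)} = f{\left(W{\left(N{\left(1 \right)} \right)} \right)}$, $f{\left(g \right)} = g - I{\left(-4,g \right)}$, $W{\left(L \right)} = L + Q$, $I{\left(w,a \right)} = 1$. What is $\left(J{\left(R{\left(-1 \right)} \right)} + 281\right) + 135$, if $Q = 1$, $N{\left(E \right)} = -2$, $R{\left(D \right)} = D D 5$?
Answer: $414$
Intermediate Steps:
$R{\left(D \right)} = 5 D^{2}$ ($R{\left(D \right)} = D^{2} \cdot 5 = 5 D^{2}$)
$W{\left(L \right)} = 1 + L$ ($W{\left(L \right)} = L + 1 = 1 + L$)
$f{\left(g \right)} = -1 + g$ ($f{\left(g \right)} = g - 1 = -1 + g$)
$J{\left(n \right)} = -2$ ($J{\left(n \right)} = -1 + \left(1 - 2\right) = -1 - 1 = -2$)
$\left(J{\left(R{\left(-1 \right)} \right)} + 281\right) + 135 = \left(-2 + 281\right) + 135 = 279 + 135 = 414$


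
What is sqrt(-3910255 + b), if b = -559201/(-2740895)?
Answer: 4*I*sqrt(1835988142135861655)/2740895 ≈ 1977.4*I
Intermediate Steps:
b = 559201/2740895 (b = -559201*(-1/2740895) = 559201/2740895 ≈ 0.20402)
sqrt(-3910255 + b) = sqrt(-3910255 + 559201/2740895) = sqrt(-10717597819024/2740895) = 4*I*sqrt(1835988142135861655)/2740895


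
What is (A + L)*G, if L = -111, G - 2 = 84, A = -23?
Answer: -11524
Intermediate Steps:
G = 86 (G = 2 + 84 = 86)
(A + L)*G = (-23 - 111)*86 = -134*86 = -11524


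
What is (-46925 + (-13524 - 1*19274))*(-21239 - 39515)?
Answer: 4843491142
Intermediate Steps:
(-46925 + (-13524 - 1*19274))*(-21239 - 39515) = (-46925 + (-13524 - 19274))*(-60754) = (-46925 - 32798)*(-60754) = -79723*(-60754) = 4843491142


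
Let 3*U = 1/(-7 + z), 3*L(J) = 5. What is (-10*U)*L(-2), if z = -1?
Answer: 25/36 ≈ 0.69444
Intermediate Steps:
L(J) = 5/3 (L(J) = (⅓)*5 = 5/3)
U = -1/24 (U = 1/(3*(-7 - 1)) = (⅓)/(-8) = (⅓)*(-⅛) = -1/24 ≈ -0.041667)
(-10*U)*L(-2) = -10*(-1/24)*(5/3) = (5/12)*(5/3) = 25/36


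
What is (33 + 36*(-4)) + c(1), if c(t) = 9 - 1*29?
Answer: -131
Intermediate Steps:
c(t) = -20 (c(t) = 9 - 29 = -20)
(33 + 36*(-4)) + c(1) = (33 + 36*(-4)) - 20 = (33 - 144) - 20 = -111 - 20 = -131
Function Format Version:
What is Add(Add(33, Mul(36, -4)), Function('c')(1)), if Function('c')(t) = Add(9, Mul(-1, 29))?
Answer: -131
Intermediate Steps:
Function('c')(t) = -20 (Function('c')(t) = Add(9, -29) = -20)
Add(Add(33, Mul(36, -4)), Function('c')(1)) = Add(Add(33, Mul(36, -4)), -20) = Add(Add(33, -144), -20) = Add(-111, -20) = -131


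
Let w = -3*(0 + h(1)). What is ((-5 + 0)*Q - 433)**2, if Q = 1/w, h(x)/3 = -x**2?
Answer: 15225604/81 ≈ 1.8797e+5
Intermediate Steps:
h(x) = -3*x**2 (h(x) = 3*(-x**2) = -3*x**2)
w = 9 (w = -3*(0 - 3*1**2) = -3*(0 - 3*1) = -3*(0 - 3) = -3*(-3) = 9)
Q = 1/9 ≈ 0.11111
((-5 + 0)*Q - 433)**2 = ((-5 + 0)*(1/9) - 433)**2 = (-5*1/9 - 433)**2 = (-5/9 - 433)**2 = (-3902/9)**2 = 15225604/81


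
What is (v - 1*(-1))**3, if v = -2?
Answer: -1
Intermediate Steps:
(v - 1*(-1))**3 = (-2 - 1*(-1))**3 = (-2 + 1)**3 = (-1)**3 = -1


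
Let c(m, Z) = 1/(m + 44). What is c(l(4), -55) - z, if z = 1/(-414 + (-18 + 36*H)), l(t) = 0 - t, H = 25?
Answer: 107/4680 ≈ 0.022863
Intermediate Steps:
l(t) = -t
c(m, Z) = 1/(44 + m)
z = 1/468 (z = 1/(-414 + (-18 + 36*25)) = 1/(-414 + (-18 + 900)) = 1/(-414 + 882) = 1/468 ≈ 0.0021368)
c(l(4), -55) - z = 1/(44 - 1*4) - 1*1/468 = 1/(44 - 4) - 1/468 = 1/40 - 1/468 = 107/4680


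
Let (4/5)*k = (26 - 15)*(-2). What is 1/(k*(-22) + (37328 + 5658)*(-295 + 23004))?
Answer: 1/976169679 ≈ 1.0244e-9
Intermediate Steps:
k = -55/2 (k = 5*((26 - 15)*(-2))/4 = 5*(11*(-2))/4 = (5/4)*(-22) = -55/2 ≈ -27.500)
1/(k*(-22) + (37328 + 5658)*(-295 + 23004)) = 1/(-55/2*(-22) + (37328 + 5658)*(-295 + 23004)) = 1/(605 + 42986*22709) = 1/(605 + 976169074) = 1/976169679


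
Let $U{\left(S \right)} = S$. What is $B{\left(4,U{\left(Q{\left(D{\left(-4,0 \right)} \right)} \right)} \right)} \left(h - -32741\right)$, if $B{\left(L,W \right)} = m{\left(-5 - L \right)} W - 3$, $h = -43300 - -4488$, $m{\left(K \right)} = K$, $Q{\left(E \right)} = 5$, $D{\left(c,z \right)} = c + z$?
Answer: $291408$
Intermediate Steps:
$h = -38812$ ($h = -43300 + 4488 = -38812$)
$B{\left(L,W \right)} = -3 + W \left(-5 - L\right)$ ($B{\left(L,W \right)} = \left(-5 - L\right) W - 3 = W \left(-5 - L\right) - 3 = -3 + W \left(-5 - L\right)$)
$B{\left(4,U{\left(Q{\left(D{\left(-4,0 \right)} \right)} \right)} \right)} \left(h - -32741\right) = \left(-3 - 5 \left(5 + 4\right)\right) \left(-38812 - -32741\right) = \left(-3 - 5 \cdot 9\right) \left(-38812 + 32741\right) = \left(-3 - 45\right) \left(-6071\right) = \left(-48\right) \left(-6071\right) = 291408$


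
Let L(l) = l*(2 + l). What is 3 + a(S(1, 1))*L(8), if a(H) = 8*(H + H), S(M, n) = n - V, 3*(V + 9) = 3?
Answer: 11523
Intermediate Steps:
V = -8 (V = -9 + (⅓)*3 = -9 + 1 = -8)
S(M, n) = 8 + n (S(M, n) = n - 1*(-8) = n + 8 = 8 + n)
a(H) = 16*H (a(H) = 8*(2*H) = 16*H)
3 + a(S(1, 1))*L(8) = 3 + (16*(8 + 1))*(8*(2 + 8)) = 3 + (16*9)*(8*10) = 3 + 144*80 = 3 + 11520 = 11523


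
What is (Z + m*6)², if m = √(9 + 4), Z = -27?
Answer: 1197 - 324*√13 ≈ 28.801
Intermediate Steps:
m = √13 ≈ 3.6056
(Z + m*6)² = (-27 + √13*6)² = (-27 + 6*√13)²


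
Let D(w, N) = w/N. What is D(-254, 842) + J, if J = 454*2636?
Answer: 503829097/421 ≈ 1.1967e+6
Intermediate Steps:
J = 1196744
D(-254, 842) + J = -254/842 + 1196744 = -254*1/842 + 1196744 = -127/421 + 1196744 = 503829097/421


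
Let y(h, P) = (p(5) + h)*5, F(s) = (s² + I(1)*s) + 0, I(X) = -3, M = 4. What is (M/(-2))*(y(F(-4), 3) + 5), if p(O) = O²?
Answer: -540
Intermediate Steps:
F(s) = s² - 3*s (F(s) = (s² - 3*s) + 0 = s² - 3*s)
y(h, P) = 125 + 5*h (y(h, P) = (5² + h)*5 = (25 + h)*5 = 125 + 5*h)
(M/(-2))*(y(F(-4), 3) + 5) = (4/(-2))*((125 + 5*(-4*(-3 - 4))) + 5) = (4*(-½))*((125 + 5*(-4*(-7))) + 5) = -2*((125 + 5*28) + 5) = -2*((125 + 140) + 5) = -2*(265 + 5) = -2*270 = -540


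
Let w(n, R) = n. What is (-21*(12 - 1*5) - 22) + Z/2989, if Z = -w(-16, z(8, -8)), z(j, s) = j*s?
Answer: -505125/2989 ≈ -168.99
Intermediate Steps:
Z = 16 (Z = -1*(-16) = 16)
(-21*(12 - 1*5) - 22) + Z/2989 = (-21*(12 - 1*5) - 22) + 16/2989 = (-21*(12 - 5) - 22) + 16*(1/2989) = (-21*7 - 22) + 16/2989 = (-147 - 22) + 16/2989 = -169 + 16/2989 = -505125/2989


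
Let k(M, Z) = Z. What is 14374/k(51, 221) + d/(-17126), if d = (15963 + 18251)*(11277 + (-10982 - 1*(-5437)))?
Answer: -21547584042/1892423 ≈ -11386.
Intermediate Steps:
d = 196114648 (d = 34214*(11277 + (-10982 + 5437)) = 34214*(11277 - 5545) = 34214*5732 = 196114648)
14374/k(51, 221) + d/(-17126) = 14374/221 + 196114648/(-17126) = 14374*(1/221) + 196114648*(-1/17126) = 14374/221 - 98057324/8563 = -21547584042/1892423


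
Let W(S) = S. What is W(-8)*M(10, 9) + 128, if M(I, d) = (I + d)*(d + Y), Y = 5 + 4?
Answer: -2608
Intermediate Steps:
Y = 9
M(I, d) = (9 + d)*(I + d) (M(I, d) = (I + d)*(d + 9) = (I + d)*(9 + d) = (9 + d)*(I + d))
W(-8)*M(10, 9) + 128 = -8*(9² + 9*10 + 9*9 + 10*9) + 128 = -8*(81 + 90 + 81 + 90) + 128 = -8*342 + 128 = -2736 + 128 = -2608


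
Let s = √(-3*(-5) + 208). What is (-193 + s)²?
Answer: (193 - √223)² ≈ 31708.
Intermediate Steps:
s = √223 (s = √(15 + 208) = √223 ≈ 14.933)
(-193 + s)² = (-193 + √223)²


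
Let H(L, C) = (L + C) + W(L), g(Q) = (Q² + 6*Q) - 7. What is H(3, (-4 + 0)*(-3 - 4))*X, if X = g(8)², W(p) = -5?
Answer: 286650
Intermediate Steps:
g(Q) = -7 + Q² + 6*Q
H(L, C) = -5 + C + L (H(L, C) = (L + C) - 5 = (C + L) - 5 = -5 + C + L)
X = 11025 (X = (-7 + 8² + 6*8)² = (-7 + 64 + 48)² = 105² = 11025)
H(3, (-4 + 0)*(-3 - 4))*X = (-5 + (-4 + 0)*(-3 - 4) + 3)*11025 = (-5 - 4*(-7) + 3)*11025 = (-5 + 28 + 3)*11025 = 26*11025 = 286650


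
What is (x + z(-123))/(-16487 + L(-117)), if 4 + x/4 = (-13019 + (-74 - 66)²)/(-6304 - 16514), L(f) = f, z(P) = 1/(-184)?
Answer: 36021313/34856046624 ≈ 0.0010334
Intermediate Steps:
z(P) = -1/184
x = -195706/11409 (x = -16 + 4*((-13019 + (-74 - 66)²)/(-6304 - 16514)) = -16 + 4*((-13019 + (-140)²)/(-22818)) = -16 + 4*((-13019 + 19600)*(-1/22818)) = -16 + 4*(6581*(-1/22818)) = -16 + 4*(-6581/22818) = -16 - 13162/11409 = -195706/11409 ≈ -17.154)
(x + z(-123))/(-16487 + L(-117)) = (-195706/11409 - 1/184)/(-16487 - 117) = -36021313/2099256/(-16604) = -36021313/2099256*(-1/16604) = 36021313/34856046624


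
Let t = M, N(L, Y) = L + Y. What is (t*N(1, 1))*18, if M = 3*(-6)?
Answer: -648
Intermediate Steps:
M = -18
t = -18
(t*N(1, 1))*18 = -18*(1 + 1)*18 = -18*2*18 = -36*18 = -648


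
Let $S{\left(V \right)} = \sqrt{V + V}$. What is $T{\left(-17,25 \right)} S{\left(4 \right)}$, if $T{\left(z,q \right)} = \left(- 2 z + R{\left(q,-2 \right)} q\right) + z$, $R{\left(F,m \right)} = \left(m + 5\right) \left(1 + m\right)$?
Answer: $- 116 \sqrt{2} \approx -164.05$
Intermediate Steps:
$R{\left(F,m \right)} = \left(1 + m\right) \left(5 + m\right)$ ($R{\left(F,m \right)} = \left(5 + m\right) \left(1 + m\right) = \left(1 + m\right) \left(5 + m\right)$)
$S{\left(V \right)} = \sqrt{2} \sqrt{V}$ ($S{\left(V \right)} = \sqrt{2 V} = \sqrt{2} \sqrt{V}$)
$T{\left(z,q \right)} = - z - 3 q$ ($T{\left(z,q \right)} = \left(- 2 z + \left(5 + \left(-2\right)^{2} + 6 \left(-2\right)\right) q\right) + z = \left(- 2 z + \left(5 + 4 - 12\right) q\right) + z = \left(- 2 z - 3 q\right) + z = \left(- 3 q - 2 z\right) + z = - z - 3 q$)
$T{\left(-17,25 \right)} S{\left(4 \right)} = \left(\left(-1\right) \left(-17\right) - 75\right) \sqrt{2} \sqrt{4} = \left(17 - 75\right) \sqrt{2} \cdot 2 = - 58 \cdot 2 \sqrt{2} = - 116 \sqrt{2}$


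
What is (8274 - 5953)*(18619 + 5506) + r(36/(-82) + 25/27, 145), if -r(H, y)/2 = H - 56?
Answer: 61985619281/1107 ≈ 5.5994e+7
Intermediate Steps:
r(H, y) = 112 - 2*H (r(H, y) = -2*(H - 56) = -2*(-56 + H) = 112 - 2*H)
(8274 - 5953)*(18619 + 5506) + r(36/(-82) + 25/27, 145) = (8274 - 5953)*(18619 + 5506) + (112 - 2*(36/(-82) + 25/27)) = 2321*24125 + (112 - 2*(36*(-1/82) + 25*(1/27))) = 55994125 + (112 - 2*(-18/41 + 25/27)) = 55994125 + (112 - 2*539/1107) = 55994125 + (112 - 1078/1107) = 55994125 + 122906/1107 = 61985619281/1107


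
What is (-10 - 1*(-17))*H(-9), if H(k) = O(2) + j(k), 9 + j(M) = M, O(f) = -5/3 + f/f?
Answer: -392/3 ≈ -130.67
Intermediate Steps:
O(f) = -⅔ (O(f) = -5*⅓ + 1 = -5/3 + 1 = -⅔)
j(M) = -9 + M
H(k) = -29/3 + k (H(k) = -⅔ + (-9 + k) = -29/3 + k)
(-10 - 1*(-17))*H(-9) = (-10 - 1*(-17))*(-29/3 - 9) = (-10 + 17)*(-56/3) = 7*(-56/3) = -392/3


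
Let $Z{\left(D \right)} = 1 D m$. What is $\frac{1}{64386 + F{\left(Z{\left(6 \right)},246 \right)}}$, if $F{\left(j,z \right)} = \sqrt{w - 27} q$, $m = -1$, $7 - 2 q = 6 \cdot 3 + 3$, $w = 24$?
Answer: $\frac{438}{28201069} + \frac{i \sqrt{3}}{592222449} \approx 1.5531 \cdot 10^{-5} + 2.9247 \cdot 10^{-9} i$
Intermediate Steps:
$q = -7$ ($q = \frac{7}{2} - \frac{6 \cdot 3 + 3}{2} = \frac{7}{2} - \frac{18 + 3}{2} = \frac{7}{2} - \frac{21}{2} = -7$)
$Z{\left(D \right)} = - D$ ($Z{\left(D \right)} = 1 D \left(-1\right) = D \left(-1\right) = - D$)
$F{\left(j,z \right)} = - 7 i \sqrt{3}$ ($F{\left(j,z \right)} = \sqrt{24 - 27} \left(-7\right) = \sqrt{-3} \left(-7\right) = i \sqrt{3} \left(-7\right) = - 7 i \sqrt{3}$)
$\frac{1}{64386 + F{\left(Z{\left(6 \right)},246 \right)}} = \frac{1}{64386 - 7 i \sqrt{3}}$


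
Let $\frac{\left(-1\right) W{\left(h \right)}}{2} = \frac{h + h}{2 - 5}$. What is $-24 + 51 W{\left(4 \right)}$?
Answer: $248$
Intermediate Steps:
$W{\left(h \right)} = \frac{4 h}{3}$ ($W{\left(h \right)} = - 2 \frac{h + h}{2 - 5} = - 2 \frac{2 h}{-3} = - 2 \cdot 2 h \left(- \frac{1}{3}\right) = - 2 \left(- \frac{2 h}{3}\right) = \frac{4 h}{3}$)
$-24 + 51 W{\left(4 \right)} = -24 + 51 \cdot \frac{4}{3} \cdot 4 = -24 + 51 \cdot \frac{16}{3} = -24 + 272 = 248$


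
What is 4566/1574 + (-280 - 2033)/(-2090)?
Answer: 6591801/1644830 ≈ 4.0076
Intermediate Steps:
4566/1574 + (-280 - 2033)/(-2090) = 4566*(1/1574) - 2313*(-1/2090) = 2283/787 + 2313/2090 = 6591801/1644830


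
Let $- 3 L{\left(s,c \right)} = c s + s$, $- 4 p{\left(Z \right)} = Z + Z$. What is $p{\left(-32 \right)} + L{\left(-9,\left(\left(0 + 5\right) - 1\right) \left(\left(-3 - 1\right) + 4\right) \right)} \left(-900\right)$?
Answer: $-2684$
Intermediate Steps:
$p{\left(Z \right)} = - \frac{Z}{2}$ ($p{\left(Z \right)} = - \frac{Z + Z}{4} = - \frac{2 Z}{4} = - \frac{Z}{2}$)
$L{\left(s,c \right)} = - \frac{s}{3} - \frac{c s}{3}$ ($L{\left(s,c \right)} = - \frac{c s + s}{3} = - \frac{s + c s}{3} = - \frac{s}{3} - \frac{c s}{3}$)
$p{\left(-32 \right)} + L{\left(-9,\left(\left(0 + 5\right) - 1\right) \left(\left(-3 - 1\right) + 4\right) \right)} \left(-900\right) = \left(- \frac{1}{2}\right) \left(-32\right) + \left(- \frac{1}{3}\right) \left(-9\right) \left(1 + \left(\left(0 + 5\right) - 1\right) \left(\left(-3 - 1\right) + 4\right)\right) \left(-900\right) = 16 + \left(- \frac{1}{3}\right) \left(-9\right) \left(1 + \left(5 - 1\right) \left(-4 + 4\right)\right) \left(-900\right) = 16 + \left(- \frac{1}{3}\right) \left(-9\right) \left(1 + 4 \cdot 0\right) \left(-900\right) = 16 + \left(- \frac{1}{3}\right) \left(-9\right) \left(1 + 0\right) \left(-900\right) = 16 + \left(- \frac{1}{3}\right) \left(-9\right) 1 \left(-900\right) = 16 + 3 \left(-900\right) = 16 - 2700 = -2684$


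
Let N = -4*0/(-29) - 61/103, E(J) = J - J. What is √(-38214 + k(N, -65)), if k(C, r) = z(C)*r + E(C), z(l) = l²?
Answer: I*√405654191/103 ≈ 195.54*I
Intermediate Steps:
E(J) = 0
N = -61/103 (N = 0*(-1/29) - 61*1/103 = 0 - 61/103 = -61/103 ≈ -0.59223)
k(C, r) = r*C² (k(C, r) = C²*r + 0 = r*C² + 0 = r*C²)
√(-38214 + k(N, -65)) = √(-38214 - 65*(-61/103)²) = √(-38214 - 65*3721/10609) = √(-38214 - 241865/10609) = √(-405654191/10609) = I*√405654191/103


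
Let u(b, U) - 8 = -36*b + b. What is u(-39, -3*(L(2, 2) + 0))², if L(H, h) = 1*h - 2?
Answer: 1885129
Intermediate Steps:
L(H, h) = -2 + h (L(H, h) = h - 2 = -2 + h)
u(b, U) = 8 - 35*b (u(b, U) = 8 + (-36*b + b) = 8 - 35*b)
u(-39, -3*(L(2, 2) + 0))² = (8 - 35*(-39))² = (8 + 1365)² = 1373² = 1885129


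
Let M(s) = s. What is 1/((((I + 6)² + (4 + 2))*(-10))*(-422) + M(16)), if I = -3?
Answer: 1/63316 ≈ 1.5794e-5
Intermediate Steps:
1/((((I + 6)² + (4 + 2))*(-10))*(-422) + M(16)) = 1/((((-3 + 6)² + (4 + 2))*(-10))*(-422) + 16) = 1/(((3² + 6)*(-10))*(-422) + 16) = 1/(((9 + 6)*(-10))*(-422) + 16) = 1/((15*(-10))*(-422) + 16) = 1/(-150*(-422) + 16) = 1/(63300 + 16) = 1/63316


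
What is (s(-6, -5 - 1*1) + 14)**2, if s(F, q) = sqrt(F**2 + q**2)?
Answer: 268 + 168*sqrt(2) ≈ 505.59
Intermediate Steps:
(s(-6, -5 - 1*1) + 14)**2 = (sqrt((-6)**2 + (-5 - 1*1)**2) + 14)**2 = (sqrt(36 + (-5 - 1)**2) + 14)**2 = (sqrt(36 + (-6)**2) + 14)**2 = (sqrt(36 + 36) + 14)**2 = (sqrt(72) + 14)**2 = (6*sqrt(2) + 14)**2 = (14 + 6*sqrt(2))**2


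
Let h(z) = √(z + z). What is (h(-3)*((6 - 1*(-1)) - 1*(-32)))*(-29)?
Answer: -1131*I*√6 ≈ -2770.4*I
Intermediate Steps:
h(z) = √2*√z (h(z) = √(2*z) = √2*√z)
(h(-3)*((6 - 1*(-1)) - 1*(-32)))*(-29) = ((√2*√(-3))*((6 - 1*(-1)) - 1*(-32)))*(-29) = ((√2*(I*√3))*((6 + 1) + 32))*(-29) = ((I*√6)*(7 + 32))*(-29) = ((I*√6)*39)*(-29) = (39*I*√6)*(-29) = -1131*I*√6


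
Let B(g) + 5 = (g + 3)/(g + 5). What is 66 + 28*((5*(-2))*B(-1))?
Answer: 1326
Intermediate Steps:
B(g) = -5 + (3 + g)/(5 + g) (B(g) = -5 + (g + 3)/(g + 5) = -5 + (3 + g)/(5 + g))
66 + 28*((5*(-2))*B(-1)) = 66 + 28*((5*(-2))*(2*(-11 - 2*(-1))/(5 - 1))) = 66 + 28*(-20*(-11 + 2)/4) = 66 + 28*(-20*(-9)/4) = 66 + 28*(-10*(-9/2)) = 66 + 28*45 = 66 + 1260 = 1326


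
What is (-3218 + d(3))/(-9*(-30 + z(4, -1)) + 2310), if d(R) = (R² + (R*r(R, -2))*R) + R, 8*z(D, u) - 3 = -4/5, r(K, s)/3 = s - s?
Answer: -128240/103101 ≈ -1.2438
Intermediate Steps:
r(K, s) = 0 (r(K, s) = 3*(s - s) = 3*0 = 0)
z(D, u) = 11/40 (z(D, u) = 3/8 + (-4/5)/8 = 3/8 + (-4*⅕)/8 = 3/8 + (⅛)*(-⅘) = 3/8 - ⅒ = 11/40)
d(R) = R + R² (d(R) = (R² + (R*0)*R) + R = (R² + 0*R) + R = (R² + 0) + R = R² + R = R + R²)
(-3218 + d(3))/(-9*(-30 + z(4, -1)) + 2310) = (-3218 + 3*(1 + 3))/(-9*(-30 + 11/40) + 2310) = (-3218 + 3*4)/(-9*(-1189/40) + 2310) = (-3218 + 12)/(10701/40 + 2310) = -3206/103101/40 = -3206*40/103101 = -128240/103101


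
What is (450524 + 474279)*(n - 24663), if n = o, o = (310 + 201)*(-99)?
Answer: -69593275356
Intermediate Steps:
o = -50589 (o = 511*(-99) = -50589)
n = -50589
(450524 + 474279)*(n - 24663) = (450524 + 474279)*(-50589 - 24663) = 924803*(-75252) = -69593275356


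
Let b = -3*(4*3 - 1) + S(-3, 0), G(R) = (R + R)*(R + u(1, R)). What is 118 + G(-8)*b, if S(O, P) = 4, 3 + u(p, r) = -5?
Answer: -7306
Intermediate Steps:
u(p, r) = -8 (u(p, r) = -3 - 5 = -8)
G(R) = 2*R*(-8 + R) (G(R) = (R + R)*(R - 8) = (2*R)*(-8 + R) = 2*R*(-8 + R))
b = -29 (b = -3*(4*3 - 1) + 4 = -3*(12 - 1) + 4 = -3*11 + 4 = -33 + 4 = -29)
118 + G(-8)*b = 118 + (2*(-8)*(-8 - 8))*(-29) = 118 + (2*(-8)*(-16))*(-29) = 118 + 256*(-29) = 118 - 7424 = -7306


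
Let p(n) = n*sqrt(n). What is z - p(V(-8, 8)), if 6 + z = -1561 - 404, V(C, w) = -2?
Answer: -1971 + 2*I*sqrt(2) ≈ -1971.0 + 2.8284*I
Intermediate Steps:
z = -1971 (z = -6 + (-1561 - 404) = -6 - 1965 = -1971)
p(n) = n**(3/2)
z - p(V(-8, 8)) = -1971 - (-2)**(3/2) = -1971 - (-2)*I*sqrt(2) = -1971 + 2*I*sqrt(2)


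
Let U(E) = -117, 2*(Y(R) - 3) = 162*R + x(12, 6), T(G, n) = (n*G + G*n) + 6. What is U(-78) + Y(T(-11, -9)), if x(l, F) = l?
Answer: 16416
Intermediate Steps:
T(G, n) = 6 + 2*G*n (T(G, n) = (G*n + G*n) + 6 = 2*G*n + 6 = 6 + 2*G*n)
Y(R) = 9 + 81*R (Y(R) = 3 + (162*R + 12)/2 = 3 + (12 + 162*R)/2 = 3 + (6 + 81*R) = 9 + 81*R)
U(-78) + Y(T(-11, -9)) = -117 + (9 + 81*(6 + 2*(-11)*(-9))) = -117 + (9 + 81*(6 + 198)) = -117 + (9 + 81*204) = -117 + (9 + 16524) = -117 + 16533 = 16416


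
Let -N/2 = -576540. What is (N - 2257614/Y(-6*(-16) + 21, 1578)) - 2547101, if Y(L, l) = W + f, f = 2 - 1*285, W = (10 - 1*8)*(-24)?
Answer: -459163337/331 ≈ -1.3872e+6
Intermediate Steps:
N = 1153080 (N = -2*(-576540) = 1153080)
W = -48 (W = (10 - 8)*(-24) = 2*(-24) = -48)
f = -283 (f = 2 - 285 = -283)
Y(L, l) = -331 (Y(L, l) = -48 - 283 = -331)
(N - 2257614/Y(-6*(-16) + 21, 1578)) - 2547101 = (1153080 - 2257614/(-331)) - 2547101 = (1153080 - 2257614*(-1/331)) - 2547101 = (1153080 + 2257614/331) - 2547101 = 383927094/331 - 2547101 = -459163337/331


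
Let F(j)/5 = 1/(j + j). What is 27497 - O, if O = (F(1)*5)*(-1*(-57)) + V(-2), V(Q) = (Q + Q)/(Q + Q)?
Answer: 53567/2 ≈ 26784.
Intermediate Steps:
F(j) = 5/(2*j) (F(j) = 5/(j + j) = 5/((2*j)) = 5*(1/(2*j)) = 5/(2*j))
V(Q) = 1 (V(Q) = (2*Q)/((2*Q)) = (2*Q)*(1/(2*Q)) = 1)
O = 1427/2 (O = (((5/2)/1)*5)*(-1*(-57)) + 1 = (((5/2)*1)*5)*57 + 1 = ((5/2)*5)*57 + 1 = (25/2)*57 + 1 = 1425/2 + 1 = 1427/2 ≈ 713.50)
27497 - O = 27497 - 1*1427/2 = 27497 - 1427/2 = 53567/2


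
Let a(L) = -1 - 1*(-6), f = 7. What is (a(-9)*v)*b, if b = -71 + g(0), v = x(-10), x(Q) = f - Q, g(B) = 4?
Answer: -5695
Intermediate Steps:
a(L) = 5 (a(L) = -1 + 6 = 5)
x(Q) = 7 - Q
v = 17 (v = 7 - 1*(-10) = 7 + 10 = 17)
b = -67 (b = -71 + 4 = -67)
(a(-9)*v)*b = (5*17)*(-67) = 85*(-67) = -5695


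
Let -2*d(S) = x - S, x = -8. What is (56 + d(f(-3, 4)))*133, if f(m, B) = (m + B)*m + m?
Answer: 7581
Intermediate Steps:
f(m, B) = m + m*(B + m) (f(m, B) = (B + m)*m + m = m*(B + m) + m = m + m*(B + m))
d(S) = 4 + S/2 (d(S) = -(-8 - S)/2 = 4 + S/2)
(56 + d(f(-3, 4)))*133 = (56 + (4 + (-3*(1 + 4 - 3))/2))*133 = (56 + (4 + (-3*2)/2))*133 = (56 + (4 + (½)*(-6)))*133 = (56 + (4 - 3))*133 = (56 + 1)*133 = 57*133 = 7581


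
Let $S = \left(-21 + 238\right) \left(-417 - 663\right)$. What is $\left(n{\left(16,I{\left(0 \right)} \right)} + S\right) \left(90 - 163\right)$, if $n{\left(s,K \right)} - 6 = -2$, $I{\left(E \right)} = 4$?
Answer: $17107988$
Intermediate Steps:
$n{\left(s,K \right)} = 4$ ($n{\left(s,K \right)} = 6 - 2 = 4$)
$S = -234360$ ($S = 217 \left(-1080\right) = -234360$)
$\left(n{\left(16,I{\left(0 \right)} \right)} + S\right) \left(90 - 163\right) = \left(4 - 234360\right) \left(90 - 163\right) = - 234356 \left(90 - 163\right) = \left(-234356\right) \left(-73\right) = 17107988$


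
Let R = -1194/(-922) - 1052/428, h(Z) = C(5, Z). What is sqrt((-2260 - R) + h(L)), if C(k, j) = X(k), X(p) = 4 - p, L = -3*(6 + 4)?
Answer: I*sqrt(5498529178441)/49327 ≈ 47.538*I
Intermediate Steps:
L = -30 (L = -3*10 = -30)
C(k, j) = 4 - k
h(Z) = -1 (h(Z) = 4 - 1*5 = 4 - 5 = -1)
R = -57364/49327 (R = -1194*(-1/922) - 1052*1/428 = 597/461 - 263/107 = -57364/49327 ≈ -1.1629)
sqrt((-2260 - R) + h(L)) = sqrt((-2260 - 1*(-57364/49327)) - 1) = sqrt((-2260 + 57364/49327) - 1) = sqrt(-111421656/49327 - 1) = sqrt(-111470983/49327) = I*sqrt(5498529178441)/49327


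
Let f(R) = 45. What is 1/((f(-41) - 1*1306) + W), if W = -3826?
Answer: -1/5087 ≈ -0.00019658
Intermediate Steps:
1/((f(-41) - 1*1306) + W) = 1/((45 - 1*1306) - 3826) = 1/((45 - 1306) - 3826) = 1/(-1261 - 3826) = 1/(-5087) = -1/5087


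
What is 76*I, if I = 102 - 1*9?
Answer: 7068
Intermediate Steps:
I = 93 (I = 102 - 9 = 93)
76*I = 76*93 = 7068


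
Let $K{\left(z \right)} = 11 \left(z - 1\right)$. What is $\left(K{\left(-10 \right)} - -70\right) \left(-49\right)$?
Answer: $2499$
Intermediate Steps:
$K{\left(z \right)} = -11 + 11 z$ ($K{\left(z \right)} = 11 \left(-1 + z\right) = -11 + 11 z$)
$\left(K{\left(-10 \right)} - -70\right) \left(-49\right) = \left(\left(-11 + 11 \left(-10\right)\right) - -70\right) \left(-49\right) = \left(\left(-11 - 110\right) + 70\right) \left(-49\right) = \left(-121 + 70\right) \left(-49\right) = \left(-51\right) \left(-49\right) = 2499$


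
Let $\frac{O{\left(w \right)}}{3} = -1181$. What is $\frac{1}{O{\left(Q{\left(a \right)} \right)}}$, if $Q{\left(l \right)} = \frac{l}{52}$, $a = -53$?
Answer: $- \frac{1}{3543} \approx -0.00028225$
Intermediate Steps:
$Q{\left(l \right)} = \frac{l}{52}$ ($Q{\left(l \right)} = l \frac{1}{52} = \frac{l}{52}$)
$O{\left(w \right)} = -3543$ ($O{\left(w \right)} = 3 \left(-1181\right) = -3543$)
$\frac{1}{O{\left(Q{\left(a \right)} \right)}} = \frac{1}{-3543} = - \frac{1}{3543}$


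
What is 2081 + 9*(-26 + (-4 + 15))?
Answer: 1946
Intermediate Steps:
2081 + 9*(-26 + (-4 + 15)) = 2081 + 9*(-26 + 11) = 2081 + 9*(-15) = 2081 - 135 = 1946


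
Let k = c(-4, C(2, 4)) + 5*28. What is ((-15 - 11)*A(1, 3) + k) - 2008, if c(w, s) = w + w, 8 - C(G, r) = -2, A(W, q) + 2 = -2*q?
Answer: -1668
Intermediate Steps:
A(W, q) = -2 - 2*q
C(G, r) = 10 (C(G, r) = 8 - 1*(-2) = 8 + 2 = 10)
c(w, s) = 2*w
k = 132 (k = 2*(-4) + 5*28 = -8 + 140 = 132)
((-15 - 11)*A(1, 3) + k) - 2008 = ((-15 - 11)*(-2 - 2*3) + 132) - 2008 = (-26*(-2 - 6) + 132) - 2008 = (-26*(-8) + 132) - 2008 = (208 + 132) - 2008 = 340 - 2008 = -1668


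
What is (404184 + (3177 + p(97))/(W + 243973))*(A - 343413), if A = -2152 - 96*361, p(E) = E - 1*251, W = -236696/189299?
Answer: -7097462246379973933201/46183608231 ≈ -1.5368e+11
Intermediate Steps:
W = -236696/189299 (W = -236696*1/189299 = -236696/189299 ≈ -1.2504)
p(E) = -251 + E (p(E) = E - 251 = -251 + E)
A = -36808 (A = -2152 - 34656 = -36808)
(404184 + (3177 + p(97))/(W + 243973))*(A - 343413) = (404184 + (3177 + (-251 + 97))/(-236696/189299 + 243973))*(-36808 - 343413) = (404184 + (3177 - 154)/(46183608231/189299))*(-380221) = (404184 + 3023*(189299/46183608231))*(-380221) = (404184 + 572250877/46183608231)*(-380221) = (18666676081489381/46183608231)*(-380221) = -7097462246379973933201/46183608231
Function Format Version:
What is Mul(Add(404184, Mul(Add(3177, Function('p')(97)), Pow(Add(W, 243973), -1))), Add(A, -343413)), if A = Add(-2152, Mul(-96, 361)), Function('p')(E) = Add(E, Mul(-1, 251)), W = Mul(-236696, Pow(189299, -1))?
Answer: Rational(-7097462246379973933201, 46183608231) ≈ -1.5368e+11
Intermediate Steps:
W = Rational(-236696, 189299) (W = Mul(-236696, Rational(1, 189299)) = Rational(-236696, 189299) ≈ -1.2504)
Function('p')(E) = Add(-251, E) (Function('p')(E) = Add(E, -251) = Add(-251, E))
A = -36808 (A = Add(-2152, -34656) = -36808)
Mul(Add(404184, Mul(Add(3177, Function('p')(97)), Pow(Add(W, 243973), -1))), Add(A, -343413)) = Mul(Add(404184, Mul(Add(3177, Add(-251, 97)), Pow(Add(Rational(-236696, 189299), 243973), -1))), Add(-36808, -343413)) = Mul(Add(404184, Mul(Add(3177, -154), Pow(Rational(46183608231, 189299), -1))), -380221) = Mul(Add(404184, Mul(3023, Rational(189299, 46183608231))), -380221) = Mul(Add(404184, Rational(572250877, 46183608231)), -380221) = Mul(Rational(18666676081489381, 46183608231), -380221) = Rational(-7097462246379973933201, 46183608231)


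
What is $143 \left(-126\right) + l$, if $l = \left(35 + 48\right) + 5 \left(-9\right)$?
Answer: $-17980$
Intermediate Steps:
$l = 38$ ($l = 83 - 45 = 38$)
$143 \left(-126\right) + l = 143 \left(-126\right) + 38 = -18018 + 38 = -17980$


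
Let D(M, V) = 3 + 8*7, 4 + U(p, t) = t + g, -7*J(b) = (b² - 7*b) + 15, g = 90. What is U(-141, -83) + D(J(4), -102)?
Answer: 62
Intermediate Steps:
J(b) = -15/7 + b - b²/7 (J(b) = -((b² - 7*b) + 15)/7 = -(15 + b² - 7*b)/7 = -15/7 + b - b²/7)
U(p, t) = 86 + t (U(p, t) = -4 + (t + 90) = -4 + (90 + t) = 86 + t)
D(M, V) = 59 (D(M, V) = 3 + 56 = 59)
U(-141, -83) + D(J(4), -102) = (86 - 83) + 59 = 3 + 59 = 62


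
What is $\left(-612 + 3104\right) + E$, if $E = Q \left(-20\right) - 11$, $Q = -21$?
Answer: $2901$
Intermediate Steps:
$E = 409$ ($E = \left(-21\right) \left(-20\right) - 11 = 420 - 11 = 409$)
$\left(-612 + 3104\right) + E = \left(-612 + 3104\right) + 409 = 2492 + 409 = 2901$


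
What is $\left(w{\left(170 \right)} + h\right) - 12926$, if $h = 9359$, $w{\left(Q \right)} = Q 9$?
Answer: $-2037$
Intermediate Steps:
$w{\left(Q \right)} = 9 Q$
$\left(w{\left(170 \right)} + h\right) - 12926 = \left(9 \cdot 170 + 9359\right) - 12926 = \left(1530 + 9359\right) - 12926 = 10889 - 12926 = -2037$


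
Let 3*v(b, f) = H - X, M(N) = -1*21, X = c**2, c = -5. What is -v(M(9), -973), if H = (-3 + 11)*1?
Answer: 17/3 ≈ 5.6667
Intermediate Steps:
X = 25 (X = (-5)**2 = 25)
M(N) = -21
H = 8 (H = 8*1 = 8)
v(b, f) = -17/3 (v(b, f) = (8 - 1*25)/3 = (8 - 25)/3 = (1/3)*(-17) = -17/3)
-v(M(9), -973) = -1*(-17/3) = 17/3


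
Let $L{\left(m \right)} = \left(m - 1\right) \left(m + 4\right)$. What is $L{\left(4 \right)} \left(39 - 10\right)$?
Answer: $696$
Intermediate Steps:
$L{\left(m \right)} = \left(-1 + m\right) \left(4 + m\right)$
$L{\left(4 \right)} \left(39 - 10\right) = \left(-4 + 4^{2} + 3 \cdot 4\right) \left(39 - 10\right) = \left(-4 + 16 + 12\right) \left(39 - 10\right) = 24 \left(39 - 10\right) = 24 \cdot 29 = 696$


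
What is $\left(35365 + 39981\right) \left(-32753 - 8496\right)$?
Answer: $-3107947154$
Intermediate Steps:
$\left(35365 + 39981\right) \left(-32753 - 8496\right) = 75346 \left(-41249\right) = -3107947154$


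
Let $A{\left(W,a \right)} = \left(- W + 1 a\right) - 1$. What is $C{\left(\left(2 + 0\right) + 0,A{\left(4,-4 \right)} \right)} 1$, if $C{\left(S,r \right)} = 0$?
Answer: $0$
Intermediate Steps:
$A{\left(W,a \right)} = -1 + a - W$ ($A{\left(W,a \right)} = \left(- W + a\right) - 1 = \left(a - W\right) - 1 = -1 + a - W$)
$C{\left(\left(2 + 0\right) + 0,A{\left(4,-4 \right)} \right)} 1 = 0 \cdot 1 = 0$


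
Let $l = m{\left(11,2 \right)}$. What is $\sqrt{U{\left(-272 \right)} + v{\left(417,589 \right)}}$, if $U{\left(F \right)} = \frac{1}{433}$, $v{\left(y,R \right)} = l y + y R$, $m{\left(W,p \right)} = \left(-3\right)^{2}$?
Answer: $\frac{\sqrt{46753382407}}{433} \approx 499.37$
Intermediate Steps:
$m{\left(W,p \right)} = 9$
$l = 9$
$v{\left(y,R \right)} = 9 y + R y$ ($v{\left(y,R \right)} = 9 y + y R = 9 y + R y$)
$U{\left(F \right)} = \frac{1}{433}$
$\sqrt{U{\left(-272 \right)} + v{\left(417,589 \right)}} = \sqrt{\frac{1}{433} + 417 \left(9 + 589\right)} = \sqrt{\frac{1}{433} + 417 \cdot 598} = \sqrt{\frac{1}{433} + 249366} = \sqrt{\frac{107975479}{433}} = \frac{\sqrt{46753382407}}{433}$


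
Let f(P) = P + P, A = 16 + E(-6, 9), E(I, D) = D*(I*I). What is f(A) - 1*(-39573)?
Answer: 40253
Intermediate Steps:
E(I, D) = D*I²
A = 340 (A = 16 + 9*(-6)² = 16 + 9*36 = 16 + 324 = 340)
f(P) = 2*P
f(A) - 1*(-39573) = 2*340 - 1*(-39573) = 680 + 39573 = 40253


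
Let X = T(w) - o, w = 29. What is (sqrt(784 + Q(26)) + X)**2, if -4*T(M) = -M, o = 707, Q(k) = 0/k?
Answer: 7219969/16 ≈ 4.5125e+5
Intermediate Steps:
Q(k) = 0
T(M) = M/4 (T(M) = -(-1)*M/4 = M/4)
X = -2799/4 (X = (1/4)*29 - 1*707 = 29/4 - 707 = -2799/4 ≈ -699.75)
(sqrt(784 + Q(26)) + X)**2 = (sqrt(784 + 0) - 2799/4)**2 = (sqrt(784) - 2799/4)**2 = (28 - 2799/4)**2 = (-2687/4)**2 = 7219969/16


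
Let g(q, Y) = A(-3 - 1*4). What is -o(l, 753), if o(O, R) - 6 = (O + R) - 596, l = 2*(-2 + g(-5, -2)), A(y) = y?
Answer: -145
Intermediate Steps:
g(q, Y) = -7 (g(q, Y) = -3 - 1*4 = -3 - 4 = -7)
l = -18 (l = 2*(-2 - 7) = 2*(-9) = -18)
o(O, R) = -590 + O + R (o(O, R) = 6 + ((O + R) - 596) = 6 + (-596 + O + R) = -590 + O + R)
-o(l, 753) = -(-590 - 18 + 753) = -1*145 = -145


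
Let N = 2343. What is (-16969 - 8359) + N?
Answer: -22985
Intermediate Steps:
(-16969 - 8359) + N = (-16969 - 8359) + 2343 = -25328 + 2343 = -22985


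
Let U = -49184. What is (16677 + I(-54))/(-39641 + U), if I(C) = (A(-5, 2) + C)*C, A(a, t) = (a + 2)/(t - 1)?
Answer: -3951/17765 ≈ -0.22240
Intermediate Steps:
A(a, t) = (2 + a)/(-1 + t)
I(C) = C*(-3 + C) (I(C) = ((2 - 5)/(-1 + 2) + C)*C = (-3/1 + C)*C = (1*(-3) + C)*C = (-3 + C)*C = C*(-3 + C))
(16677 + I(-54))/(-39641 + U) = (16677 - 54*(-3 - 54))/(-39641 - 49184) = (16677 - 54*(-57))/(-88825) = (16677 + 3078)*(-1/88825) = 19755*(-1/88825) = -3951/17765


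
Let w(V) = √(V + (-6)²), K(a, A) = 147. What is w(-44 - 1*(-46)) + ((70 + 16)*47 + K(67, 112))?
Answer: 4189 + √38 ≈ 4195.2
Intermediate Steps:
w(V) = √(36 + V) (w(V) = √(V + 36) = √(36 + V))
w(-44 - 1*(-46)) + ((70 + 16)*47 + K(67, 112)) = √(36 + (-44 - 1*(-46))) + ((70 + 16)*47 + 147) = √(36 + (-44 + 46)) + (86*47 + 147) = √(36 + 2) + (4042 + 147) = √38 + 4189 = 4189 + √38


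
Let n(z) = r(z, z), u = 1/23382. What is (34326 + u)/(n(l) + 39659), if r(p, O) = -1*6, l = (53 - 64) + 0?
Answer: 802610533/927166446 ≈ 0.86566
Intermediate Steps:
l = -11 (l = -11 + 0 = -11)
u = 1/23382 ≈ 4.2768e-5
r(p, O) = -6
n(z) = -6
(34326 + u)/(n(l) + 39659) = (34326 + 1/23382)/(-6 + 39659) = (802610533/23382)/39653 = (802610533/23382)*(1/39653) = 802610533/927166446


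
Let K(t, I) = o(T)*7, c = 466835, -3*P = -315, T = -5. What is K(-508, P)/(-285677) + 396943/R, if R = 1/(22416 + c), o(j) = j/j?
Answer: 7925690447831022/40811 ≈ 1.9420e+11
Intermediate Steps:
o(j) = 1
P = 105 (P = -⅓*(-315) = 105)
K(t, I) = 7 (K(t, I) = 1*7 = 7)
R = 1/489251 (R = 1/(22416 + 466835) = 1/489251 ≈ 2.0439e-6)
K(-508, P)/(-285677) + 396943/R = 7/(-285677) + 396943/(1/489251) = 7*(-1/285677) + 396943*489251 = -1/40811 + 194204759693 = 7925690447831022/40811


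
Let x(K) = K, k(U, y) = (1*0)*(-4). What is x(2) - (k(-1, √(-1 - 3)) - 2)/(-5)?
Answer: 8/5 ≈ 1.6000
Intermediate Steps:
k(U, y) = 0 (k(U, y) = 0*(-4) = 0)
x(2) - (k(-1, √(-1 - 3)) - 2)/(-5) = 2 - (0 - 2)/(-5) = 2 - (-2)*(-1)/5 = 2 - 1*⅖ = 2 - ⅖ = 8/5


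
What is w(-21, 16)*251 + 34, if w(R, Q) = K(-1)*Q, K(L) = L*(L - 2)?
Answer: 12082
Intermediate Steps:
K(L) = L*(-2 + L)
w(R, Q) = 3*Q (w(R, Q) = (-(-2 - 1))*Q = (-1*(-3))*Q = 3*Q)
w(-21, 16)*251 + 34 = (3*16)*251 + 34 = 48*251 + 34 = 12048 + 34 = 12082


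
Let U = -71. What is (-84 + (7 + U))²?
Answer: 21904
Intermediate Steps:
(-84 + (7 + U))² = (-84 + (7 - 71))² = (-84 - 64)² = (-148)² = 21904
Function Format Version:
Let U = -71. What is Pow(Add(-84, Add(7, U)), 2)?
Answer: 21904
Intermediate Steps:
Pow(Add(-84, Add(7, U)), 2) = Pow(Add(-84, Add(7, -71)), 2) = Pow(Add(-84, -64), 2) = Pow(-148, 2) = 21904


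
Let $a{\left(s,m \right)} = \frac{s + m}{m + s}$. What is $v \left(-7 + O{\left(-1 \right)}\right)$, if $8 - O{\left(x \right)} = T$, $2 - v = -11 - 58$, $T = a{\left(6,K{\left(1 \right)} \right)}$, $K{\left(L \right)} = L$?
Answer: $0$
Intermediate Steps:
$a{\left(s,m \right)} = 1$ ($a{\left(s,m \right)} = \frac{m + s}{m + s} = 1$)
$T = 1$
$v = 71$ ($v = 2 - \left(-11 - 58\right) = 2 - -69 = 2 + 69 = 71$)
$O{\left(x \right)} = 7$ ($O{\left(x \right)} = 8 - 1 = 7$)
$v \left(-7 + O{\left(-1 \right)}\right) = 71 \left(-7 + 7\right) = 71 \cdot 0 = 0$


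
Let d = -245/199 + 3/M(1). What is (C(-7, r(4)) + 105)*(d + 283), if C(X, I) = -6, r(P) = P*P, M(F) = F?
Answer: 5610231/199 ≈ 28192.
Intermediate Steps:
r(P) = P²
d = 352/199 (d = -245/199 + 3/1 = -245*1/199 + 3*1 = -245/199 + 3 = 352/199 ≈ 1.7688)
(C(-7, r(4)) + 105)*(d + 283) = (-6 + 105)*(352/199 + 283) = 99*(56669/199) = 5610231/199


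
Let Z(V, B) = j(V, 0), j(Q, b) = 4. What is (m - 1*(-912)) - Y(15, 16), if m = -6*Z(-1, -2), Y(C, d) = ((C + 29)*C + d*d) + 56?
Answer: -84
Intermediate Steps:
Z(V, B) = 4
Y(C, d) = 56 + d**2 + C*(29 + C) (Y(C, d) = ((29 + C)*C + d**2) + 56 = (C*(29 + C) + d**2) + 56 = (d**2 + C*(29 + C)) + 56 = 56 + d**2 + C*(29 + C))
m = -24 (m = -6*4 = -24)
(m - 1*(-912)) - Y(15, 16) = (-24 - 1*(-912)) - (56 + 15**2 + 16**2 + 29*15) = (-24 + 912) - (56 + 225 + 256 + 435) = 888 - 1*972 = 888 - 972 = -84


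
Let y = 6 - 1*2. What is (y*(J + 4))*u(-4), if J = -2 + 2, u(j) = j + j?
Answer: -128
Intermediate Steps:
u(j) = 2*j
y = 4 (y = 6 - 2 = 4)
J = 0
(y*(J + 4))*u(-4) = (4*(0 + 4))*(2*(-4)) = (4*4)*(-8) = 16*(-8) = -128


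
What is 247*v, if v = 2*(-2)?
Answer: -988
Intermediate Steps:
v = -4
247*v = 247*(-4) = -988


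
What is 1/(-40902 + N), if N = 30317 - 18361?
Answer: -1/28946 ≈ -3.4547e-5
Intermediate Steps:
N = 11956
1/(-40902 + N) = 1/(-40902 + 11956) = 1/(-28946) = -1/28946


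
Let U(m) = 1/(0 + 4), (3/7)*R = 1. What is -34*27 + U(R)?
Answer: -3671/4 ≈ -917.75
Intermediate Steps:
R = 7/3 (R = (7/3)*1 = 7/3 ≈ 2.3333)
U(m) = 1/4
-34*27 + U(R) = -34*27 + 1/4 = -918 + 1/4 = -3671/4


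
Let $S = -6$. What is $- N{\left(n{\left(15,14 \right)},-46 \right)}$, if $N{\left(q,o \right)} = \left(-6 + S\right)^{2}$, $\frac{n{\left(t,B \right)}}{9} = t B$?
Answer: $-144$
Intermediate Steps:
$n{\left(t,B \right)} = 9 B t$ ($n{\left(t,B \right)} = 9 t B = 9 B t$)
$N{\left(q,o \right)} = 144$ ($N{\left(q,o \right)} = \left(-6 - 6\right)^{2} = \left(-12\right)^{2} = 144$)
$- N{\left(n{\left(15,14 \right)},-46 \right)} = \left(-1\right) 144 = -144$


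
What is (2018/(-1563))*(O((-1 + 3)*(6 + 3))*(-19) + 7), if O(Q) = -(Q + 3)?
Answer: -819308/1563 ≈ -524.19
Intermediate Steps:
O(Q) = -3 - Q (O(Q) = -(3 + Q) = -3 - Q)
(2018/(-1563))*(O((-1 + 3)*(6 + 3))*(-19) + 7) = (2018/(-1563))*((-3 - (-1 + 3)*(6 + 3))*(-19) + 7) = (2018*(-1/1563))*((-3 - 2*9)*(-19) + 7) = -2018*((-3 - 1*18)*(-19) + 7)/1563 = -2018*((-3 - 18)*(-19) + 7)/1563 = -2018*(-21*(-19) + 7)/1563 = -2018*(399 + 7)/1563 = -2018/1563*406 = -819308/1563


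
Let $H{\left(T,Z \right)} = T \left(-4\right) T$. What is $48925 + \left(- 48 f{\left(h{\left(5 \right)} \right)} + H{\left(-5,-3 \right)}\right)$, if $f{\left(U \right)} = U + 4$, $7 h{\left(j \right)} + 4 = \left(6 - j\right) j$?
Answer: $\frac{340383}{7} \approx 48626.0$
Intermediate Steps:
$H{\left(T,Z \right)} = - 4 T^{2}$ ($H{\left(T,Z \right)} = - 4 T T = - 4 T^{2}$)
$h{\left(j \right)} = - \frac{4}{7} + \frac{j \left(6 - j\right)}{7}$ ($h{\left(j \right)} = - \frac{4}{7} + \frac{\left(6 - j\right) j}{7} = - \frac{4}{7} + \frac{j \left(6 - j\right)}{7}$)
$f{\left(U \right)} = 4 + U$
$48925 + \left(- 48 f{\left(h{\left(5 \right)} \right)} + H{\left(-5,-3 \right)}\right) = 48925 - \left(100 + 48 \left(4 - \left(- \frac{26}{7} + \frac{25}{7}\right)\right)\right) = 48925 - \left(100 + 48 \left(4 - - \frac{1}{7}\right)\right) = 48925 - \left(100 + 48 \left(4 + \frac{1}{7}\right)\right) = 48925 - \frac{2092}{7} = \frac{340383}{7}$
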